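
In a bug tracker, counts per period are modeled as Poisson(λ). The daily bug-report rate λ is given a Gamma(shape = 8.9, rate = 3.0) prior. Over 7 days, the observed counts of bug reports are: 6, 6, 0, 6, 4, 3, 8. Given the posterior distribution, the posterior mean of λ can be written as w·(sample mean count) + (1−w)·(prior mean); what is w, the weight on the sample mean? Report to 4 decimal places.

0.7000

With a Gamma(shape α, rate β) prior, the Poisson likelihood is conjugate: the posterior is Gamma(α + ΣXᵢ, β + n).
Posterior mean = (α₀+S)/(β₀+n) = [n/(β₀+n)]·(S/n) + [β₀/(β₀+n)]·(α₀/β₀), so only n and β₀ enter the weight.
Weight on data w = n/(β₀+n) = 7/(3.0+7) = 7/10.0 = 0.7000.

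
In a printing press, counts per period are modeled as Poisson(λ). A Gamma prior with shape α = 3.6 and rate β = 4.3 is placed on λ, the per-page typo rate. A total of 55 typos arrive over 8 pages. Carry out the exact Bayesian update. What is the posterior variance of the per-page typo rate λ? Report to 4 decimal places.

0.3873

With a Gamma(shape α, rate β) prior, the Poisson likelihood is conjugate: the posterior is Gamma(α + ΣXᵢ, β + n).
Posterior: Gamma(α+S, β+n) = Gamma(3.6+55, 4.3+8) = Gamma(58.6, 12.3).
Var = α/β² = 58.6/12.3² = 0.3873.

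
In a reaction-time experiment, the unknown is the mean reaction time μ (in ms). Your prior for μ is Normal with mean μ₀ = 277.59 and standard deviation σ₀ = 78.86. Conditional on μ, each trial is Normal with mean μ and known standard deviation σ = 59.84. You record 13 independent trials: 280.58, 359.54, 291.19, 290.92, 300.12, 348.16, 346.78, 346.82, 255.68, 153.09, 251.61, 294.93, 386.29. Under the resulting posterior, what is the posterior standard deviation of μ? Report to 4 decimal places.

16.2409

For Normal data with known variance σ², a Normal(μ₀, σ₀²) prior on μ is conjugate. Posterior precision = 1/σ₀² + n/σ²; posterior mean is the precision-weighted average of μ₀ and x̄.
σ₀² = 78.86² = 6218.8996, σ² = 59.84² = 3580.8256; σ² + n·σ₀² = 3580.8256 + 13·6218.8996 = 84426.5204.
Posterior precision = 1/σ₀² + n/σ² = 1/6218.8996 + 13/3580.8256 = (σ² + n·σ₀²)/(σ₀²σ²) = 84426.5204/(6218.8996·3580.8256); posterior variance σₙ² = σ₀²σ²/(σ² + n·σ₀²) = 6218.8996·3580.8256/84426.5204 = 263.765400.
Posterior SD = √σₙ² = √(6218.8996·3580.8256/84426.5204) = 16.2409.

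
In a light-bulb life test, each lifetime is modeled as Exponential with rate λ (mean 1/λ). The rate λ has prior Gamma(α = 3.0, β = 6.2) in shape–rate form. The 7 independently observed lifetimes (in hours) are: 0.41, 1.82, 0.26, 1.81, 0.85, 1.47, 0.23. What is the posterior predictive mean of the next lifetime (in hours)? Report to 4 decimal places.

With a Gamma(shape α, rate β) prior on the exponential rate λ, the posterior after n observations with total T = Σxᵢ is Gamma(α+n, β+T).
Sum of observations T = 6.85 hours; n = 7.
Posterior: Gamma(3.0+7, 6.2+6.85) = Gamma(10.0, 13.05).
The predictive distribution for the next observation is Lomax; its mean is β/(α−1) = 13.05/9.0 = 1.4500.

1.4500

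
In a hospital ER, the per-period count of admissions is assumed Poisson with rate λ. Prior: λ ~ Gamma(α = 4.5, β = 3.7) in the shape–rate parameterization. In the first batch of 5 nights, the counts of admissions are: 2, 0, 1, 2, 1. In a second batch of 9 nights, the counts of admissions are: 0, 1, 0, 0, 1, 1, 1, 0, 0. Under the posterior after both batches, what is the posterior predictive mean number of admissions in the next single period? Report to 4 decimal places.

With a Gamma(shape α, rate β) prior, the Poisson likelihood is conjugate: the posterior is Gamma(α + ΣXᵢ, β + n).
Batch 1: sum of counts S = 6 over n = 5 nights.
After batch 1: Gamma(α+S, β+n) = Gamma(4.5+6, 3.7+5) = Gamma(10.5, 8.7).
Batch 2: sum of counts S = 4 over n = 9 nights.
After batch 2: Gamma(α+S, β+n) = Gamma(10.5+4, 8.7+9) = Gamma(14.5, 17.7).
The predictive distribution for one future period is NegBinom with mean α/β = 0.8192.

0.8192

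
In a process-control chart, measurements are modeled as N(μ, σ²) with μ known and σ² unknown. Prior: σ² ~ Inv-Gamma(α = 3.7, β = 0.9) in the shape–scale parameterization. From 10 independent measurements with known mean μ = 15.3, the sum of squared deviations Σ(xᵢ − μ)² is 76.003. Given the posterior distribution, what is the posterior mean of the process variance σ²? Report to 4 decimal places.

5.0521

With known mean μ and an Inverse-Gamma(α, β) prior on σ², the Normal likelihood is conjugate: posterior is Inv-Gamma(α + n/2, β + Σ(xᵢ−μ)²/2).
Posterior: Inv-Gamma(3.7 + 10/2, 0.9 + 76.003/2) = Inv-Gamma(8.70, 38.9015).
E[σ²|data] = β/(α−1) = 38.9015/7.70 = 5.0521.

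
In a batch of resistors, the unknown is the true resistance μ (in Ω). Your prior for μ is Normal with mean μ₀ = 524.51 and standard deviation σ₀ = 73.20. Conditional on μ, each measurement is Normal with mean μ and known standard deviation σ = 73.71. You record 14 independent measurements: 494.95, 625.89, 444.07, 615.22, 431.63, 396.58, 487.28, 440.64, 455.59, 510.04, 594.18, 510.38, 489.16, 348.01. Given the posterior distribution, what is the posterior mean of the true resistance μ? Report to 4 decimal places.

491.2397

For Normal data with known variance σ², a Normal(μ₀, σ₀²) prior on μ is conjugate. Posterior precision = 1/σ₀² + n/σ²; posterior mean is the precision-weighted average of μ₀ and x̄.
Σxᵢ = 494.95 + 625.89 + 444.07 + 615.22 + 431.63 + 396.58 + 487.28 + 440.64 + 455.59 + 510.04 + 594.18 + 510.38 + 489.16 + 348.01 = 6843.62, so n·x̄ = 6843.62.
σ₀² = 73.20² = 5358.24, σ² = 73.71² = 5433.1641; σ² + n·σ₀² = 5433.1641 + 14·5358.24 = 80448.5241.
Posterior mean = (μ₀/σ₀² + n·x̄/σ²)/(1/σ₀² + n/σ²) = (σ²·μ₀ + σ₀²·n·x̄)/(σ² + n·σ₀²) = (5433.1641·524.51 + 5358.24·6843.62)/80448.5241 = 39519507.330891/80448.5241 = 491.2397.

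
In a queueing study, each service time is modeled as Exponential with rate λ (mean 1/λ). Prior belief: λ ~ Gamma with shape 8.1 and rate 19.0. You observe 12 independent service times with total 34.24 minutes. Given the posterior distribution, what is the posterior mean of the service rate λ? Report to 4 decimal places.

With a Gamma(shape α, rate β) prior on the exponential rate λ, the posterior after n observations with total T = Σxᵢ is Gamma(α+n, β+T).
Posterior: Gamma(8.1+12, 19.0+34.24) = Gamma(20.1, 53.24).
Posterior mean of λ = α/β = 20.1/53.24 = 0.3775.

0.3775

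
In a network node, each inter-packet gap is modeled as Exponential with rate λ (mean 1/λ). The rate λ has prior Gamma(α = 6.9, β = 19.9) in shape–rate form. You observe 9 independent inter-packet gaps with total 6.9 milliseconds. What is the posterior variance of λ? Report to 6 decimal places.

0.022137

With a Gamma(shape α, rate β) prior on the exponential rate λ, the posterior after n observations with total T = Σxᵢ is Gamma(α+n, β+T).
Posterior: Gamma(6.9+9, 19.9+6.9) = Gamma(15.9, 26.8).
Var = α/β² = 0.022137.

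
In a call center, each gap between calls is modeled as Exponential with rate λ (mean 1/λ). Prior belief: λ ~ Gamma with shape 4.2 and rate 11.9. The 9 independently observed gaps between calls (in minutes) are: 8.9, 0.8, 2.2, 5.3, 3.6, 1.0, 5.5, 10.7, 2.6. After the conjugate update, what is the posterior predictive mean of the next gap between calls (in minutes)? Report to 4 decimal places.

With a Gamma(shape α, rate β) prior on the exponential rate λ, the posterior after n observations with total T = Σxᵢ is Gamma(α+n, β+T).
Sum of observations T = 40.6 minutes; n = 9.
Posterior: Gamma(4.2+9, 11.9+40.6) = Gamma(13.2, 52.5).
The predictive distribution for the next observation is Lomax; its mean is β/(α−1) = 52.5/12.2 = 4.3033.

4.3033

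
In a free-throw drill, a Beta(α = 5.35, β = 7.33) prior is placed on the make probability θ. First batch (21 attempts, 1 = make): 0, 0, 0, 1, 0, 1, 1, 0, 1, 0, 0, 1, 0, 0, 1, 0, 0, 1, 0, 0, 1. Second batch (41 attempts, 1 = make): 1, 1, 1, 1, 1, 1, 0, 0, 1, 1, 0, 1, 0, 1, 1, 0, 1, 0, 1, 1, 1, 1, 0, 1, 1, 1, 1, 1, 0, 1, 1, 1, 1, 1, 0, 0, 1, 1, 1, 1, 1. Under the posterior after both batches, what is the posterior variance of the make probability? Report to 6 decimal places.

0.003187

The Beta prior is conjugate to a Binomial/Bernoulli likelihood; the update adds successes to α and failures to β.
After batch 1: Beta(5.35+8, 7.33+13) = Beta(13.35, 20.33).
After batch 2: Beta(13.35+31, 20.33+10) = Beta(44.35, 30.33).
Var = αβ/((α+β)²(α+β+1)) = 44.35·30.33/(74.68²·75.68) = 0.003187.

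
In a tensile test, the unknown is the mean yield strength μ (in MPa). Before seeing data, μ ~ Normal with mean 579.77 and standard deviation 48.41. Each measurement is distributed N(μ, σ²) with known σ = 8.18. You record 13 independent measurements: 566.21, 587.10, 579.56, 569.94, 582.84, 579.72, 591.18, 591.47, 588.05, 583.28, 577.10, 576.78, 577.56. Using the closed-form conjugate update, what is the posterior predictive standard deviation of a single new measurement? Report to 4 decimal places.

8.4881

For Normal data with known variance σ², a Normal(μ₀, σ₀²) prior on μ is conjugate. Posterior precision = 1/σ₀² + n/σ²; posterior mean is the precision-weighted average of μ₀ and x̄.
σ₀² = 48.41² = 2343.5281, σ² = 8.18² = 66.9124; σ² + n·σ₀² = 66.9124 + 13·2343.5281 = 30532.7777.
Posterior precision = 1/σ₀² + n/σ² = 1/2343.5281 + 13/66.9124 = (σ² + n·σ₀²)/(σ₀²σ²) = 30532.7777/(2343.5281·66.9124); posterior variance σₙ² = σ₀²σ²/(σ² + n·σ₀²) = 2343.5281·66.9124/30532.7777 = 5.135828.
Predictive variance for one new observation = σₙ² + σ² = 2343.5281·66.9124/30532.7777 + 66.9124 = σ²·(σ₀² + 30532.7777)/30532.7777 = 66.9124·32876.3058/30532.7777 = 72.048228; SD = √(66.9124·32876.3058/30532.7777) = 8.4881.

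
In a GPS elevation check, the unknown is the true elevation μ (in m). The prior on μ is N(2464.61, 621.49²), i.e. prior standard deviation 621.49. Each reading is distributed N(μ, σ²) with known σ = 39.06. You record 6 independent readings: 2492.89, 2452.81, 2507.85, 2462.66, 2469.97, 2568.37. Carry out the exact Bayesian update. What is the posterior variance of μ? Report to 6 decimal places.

For Normal data with known variance σ², a Normal(μ₀, σ₀²) prior on μ is conjugate. Posterior precision = 1/σ₀² + n/σ²; posterior mean is the precision-weighted average of μ₀ and x̄.
σ₀² = 621.49² = 386249.8201, σ² = 39.06² = 1525.6836; σ² + n·σ₀² = 1525.6836 + 6·386249.8201 = 2319024.6042.
Posterior precision = 1/σ₀² + n/σ² = 1/386249.8201 + 6/1525.6836 = (σ² + n·σ₀²)/(σ₀²σ²) = 2319024.6042/(386249.8201·1525.6836); posterior variance σₙ² = σ₀²σ²/(σ² + n·σ₀²) = 386249.8201·1525.6836/2319024.6042 = 254.113309.

254.113309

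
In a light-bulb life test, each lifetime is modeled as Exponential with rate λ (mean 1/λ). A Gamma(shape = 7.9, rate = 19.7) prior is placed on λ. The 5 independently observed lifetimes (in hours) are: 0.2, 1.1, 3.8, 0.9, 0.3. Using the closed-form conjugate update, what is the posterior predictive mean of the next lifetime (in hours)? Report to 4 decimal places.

With a Gamma(shape α, rate β) prior on the exponential rate λ, the posterior after n observations with total T = Σxᵢ is Gamma(α+n, β+T).
Sum of observations T = 6.3 hours; n = 5.
Posterior: Gamma(7.9+5, 19.7+6.3) = Gamma(12.9, 26.0).
The predictive distribution for the next observation is Lomax; its mean is β/(α−1) = 26.0/11.9 = 2.1849.

2.1849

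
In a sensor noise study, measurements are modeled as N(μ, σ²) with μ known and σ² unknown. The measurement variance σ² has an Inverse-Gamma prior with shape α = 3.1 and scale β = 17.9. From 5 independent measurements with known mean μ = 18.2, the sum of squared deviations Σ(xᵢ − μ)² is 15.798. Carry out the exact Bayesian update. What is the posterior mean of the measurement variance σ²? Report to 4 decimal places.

With known mean μ and an Inverse-Gamma(α, β) prior on σ², the Normal likelihood is conjugate: posterior is Inv-Gamma(α + n/2, β + Σ(xᵢ−μ)²/2).
Posterior: Inv-Gamma(3.1 + 5/2, 17.9 + 15.798/2) = Inv-Gamma(5.60, 25.7990).
E[σ²|data] = β/(α−1) = 25.7990/4.60 = 5.6085.

5.6085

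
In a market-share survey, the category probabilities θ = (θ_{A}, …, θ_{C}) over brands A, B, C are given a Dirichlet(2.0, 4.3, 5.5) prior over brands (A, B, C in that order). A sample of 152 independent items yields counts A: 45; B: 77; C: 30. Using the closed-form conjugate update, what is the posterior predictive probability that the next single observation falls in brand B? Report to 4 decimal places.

The Dirichlet prior is conjugate to the Multinomial likelihood: each posterior αⱼ = prior αⱼ + observed count nⱼ.
Posterior concentration: (47.0, 81.3, 35.5), total = 163.8.
P(next = B | data) = α_{B}/Σα = 0.4963.

0.4963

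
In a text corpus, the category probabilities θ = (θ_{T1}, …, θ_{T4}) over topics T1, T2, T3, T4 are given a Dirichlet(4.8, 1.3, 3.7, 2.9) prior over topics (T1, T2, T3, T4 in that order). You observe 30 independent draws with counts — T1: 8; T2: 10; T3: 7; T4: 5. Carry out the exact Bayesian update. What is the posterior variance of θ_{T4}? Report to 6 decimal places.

The Dirichlet prior is conjugate to the Multinomial likelihood: each posterior αⱼ = prior αⱼ + observed count nⱼ.
Posterior concentration: (12.8, 11.3, 10.7, 7.9), total = 42.7.
Var[θ_j] = α_j(Σα−α_j)/((Σα)²(Σα+1)) = 7.9·34.8/(42.7²·43.7) = 0.003450.

0.003450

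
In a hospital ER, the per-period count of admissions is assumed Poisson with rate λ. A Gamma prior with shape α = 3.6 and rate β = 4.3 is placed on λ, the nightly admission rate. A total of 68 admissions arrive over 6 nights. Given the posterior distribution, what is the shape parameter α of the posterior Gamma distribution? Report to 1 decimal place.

With a Gamma(shape α, rate β) prior, the Poisson likelihood is conjugate: the posterior is Gamma(α + ΣXᵢ, β + n).
Posterior: Gamma(α+S, β+n) = Gamma(3.6+68, 4.3+6) = Gamma(71.6, 10.3).
Posterior α = 71.6.

71.6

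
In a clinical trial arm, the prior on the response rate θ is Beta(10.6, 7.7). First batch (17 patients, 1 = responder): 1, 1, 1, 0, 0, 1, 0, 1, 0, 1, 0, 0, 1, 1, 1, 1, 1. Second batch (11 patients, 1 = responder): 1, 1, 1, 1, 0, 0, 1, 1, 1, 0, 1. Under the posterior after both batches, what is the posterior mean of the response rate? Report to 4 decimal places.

0.6393

The Beta prior is conjugate to a Binomial/Bernoulli likelihood; the update adds successes to α and failures to β.
After batch 1: Beta(10.6+11, 7.7+6) = Beta(21.6, 13.7).
After batch 2: Beta(21.6+8, 13.7+3) = Beta(29.6, 16.7).
Posterior mean = α/(α+β) = 29.6/46.3 = 0.6393.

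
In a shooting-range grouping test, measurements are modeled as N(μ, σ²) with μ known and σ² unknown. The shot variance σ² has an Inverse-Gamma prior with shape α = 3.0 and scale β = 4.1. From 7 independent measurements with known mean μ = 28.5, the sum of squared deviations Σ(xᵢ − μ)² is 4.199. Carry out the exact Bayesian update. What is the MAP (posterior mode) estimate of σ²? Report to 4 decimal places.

With known mean μ and an Inverse-Gamma(α, β) prior on σ², the Normal likelihood is conjugate: posterior is Inv-Gamma(α + n/2, β + Σ(xᵢ−μ)²/2).
Posterior: Inv-Gamma(3.0 + 7/2, 4.1 + 4.199/2) = Inv-Gamma(6.50, 6.1995).
Mode = β/(α+1) = 6.1995/7.50 = 0.8266.

0.8266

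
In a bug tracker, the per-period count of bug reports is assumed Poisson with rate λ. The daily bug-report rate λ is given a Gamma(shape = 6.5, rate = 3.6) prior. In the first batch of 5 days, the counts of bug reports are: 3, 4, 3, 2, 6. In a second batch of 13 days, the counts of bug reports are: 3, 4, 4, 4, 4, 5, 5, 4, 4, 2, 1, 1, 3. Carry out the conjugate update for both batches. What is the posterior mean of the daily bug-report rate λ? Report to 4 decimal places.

3.1713

With a Gamma(shape α, rate β) prior, the Poisson likelihood is conjugate: the posterior is Gamma(α + ΣXᵢ, β + n).
Batch 1: sum of counts S = 18 over n = 5 days.
After batch 1: Gamma(α+S, β+n) = Gamma(6.5+18, 3.6+5) = Gamma(24.5, 8.6).
Batch 2: sum of counts S = 44 over n = 13 days.
After batch 2: Gamma(α+S, β+n) = Gamma(24.5+44, 8.6+13) = Gamma(68.5, 21.6).
Posterior mean = α/β = 68.5/21.6 = 3.1713.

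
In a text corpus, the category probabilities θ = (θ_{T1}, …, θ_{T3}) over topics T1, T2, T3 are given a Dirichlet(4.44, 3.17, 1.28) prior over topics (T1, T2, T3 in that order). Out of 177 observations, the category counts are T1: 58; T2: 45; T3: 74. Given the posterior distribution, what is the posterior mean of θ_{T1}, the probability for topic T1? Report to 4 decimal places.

0.3359

The Dirichlet prior is conjugate to the Multinomial likelihood: each posterior αⱼ = prior αⱼ + observed count nⱼ.
Posterior concentration: (62.44, 48.17, 75.28), total = 185.89.
E[θ_{T1}|data] = α_{T1}/Σα = 62.44/185.89 = 0.3359.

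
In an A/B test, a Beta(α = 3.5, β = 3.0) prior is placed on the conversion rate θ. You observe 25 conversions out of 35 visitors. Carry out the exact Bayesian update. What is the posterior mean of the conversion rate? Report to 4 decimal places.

The Beta prior is conjugate to a Binomial/Bernoulli likelihood; the update adds successes to α and failures to β.
Posterior: Beta(α+k, β+n−k) = Beta(3.5+25, 3.0+10) = Beta(28.5, 13.0).
Posterior mean = α/(α+β) = 28.5/41.5 = 0.6867.

0.6867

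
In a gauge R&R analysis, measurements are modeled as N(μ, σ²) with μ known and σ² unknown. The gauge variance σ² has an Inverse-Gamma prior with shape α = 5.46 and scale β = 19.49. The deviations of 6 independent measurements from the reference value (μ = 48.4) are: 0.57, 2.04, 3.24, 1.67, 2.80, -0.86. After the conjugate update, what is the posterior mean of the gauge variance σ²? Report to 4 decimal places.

With known mean μ and an Inverse-Gamma(α, β) prior on σ², the Normal likelihood is conjugate: posterior is Inv-Gamma(α + n/2, β + Σ(xᵢ−μ)²/2).
Σ(xᵢ−μ)² = (0.57)² + (2.04)² + (3.24)² + (1.67)² + (2.80)² + (-0.86)² = 26.3526.
Posterior: Inv-Gamma(5.46 + 6/2, 19.49 + 26.3526/2) = Inv-Gamma(8.46, 32.66630).
E[σ²|data] = β/(α−1) = 32.66630/7.46 = 4.3789.

4.3789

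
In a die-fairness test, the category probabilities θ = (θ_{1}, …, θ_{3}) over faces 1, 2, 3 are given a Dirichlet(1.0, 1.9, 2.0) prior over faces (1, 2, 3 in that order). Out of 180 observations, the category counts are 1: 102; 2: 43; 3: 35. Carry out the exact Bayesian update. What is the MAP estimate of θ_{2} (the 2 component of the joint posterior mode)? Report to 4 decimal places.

The Dirichlet prior is conjugate to the Multinomial likelihood: each posterior αⱼ = prior αⱼ + observed count nⱼ.
Posterior concentration: (103.0, 44.9, 37.0), total = 184.9.
Joint mode component: (α_{2}−1)/(Σα−K) = 43.9/181.9 = 0.2413.

0.2413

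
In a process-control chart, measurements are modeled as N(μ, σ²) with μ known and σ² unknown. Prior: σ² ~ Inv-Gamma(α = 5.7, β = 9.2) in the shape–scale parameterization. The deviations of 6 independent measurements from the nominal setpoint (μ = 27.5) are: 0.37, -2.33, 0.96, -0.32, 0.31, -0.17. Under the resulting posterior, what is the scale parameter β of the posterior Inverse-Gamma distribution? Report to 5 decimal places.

12.55740

With known mean μ and an Inverse-Gamma(α, β) prior on σ², the Normal likelihood is conjugate: posterior is Inv-Gamma(α + n/2, β + Σ(xᵢ−μ)²/2).
Σ(xᵢ−μ)² = (0.37)² + (-2.33)² + (0.96)² + (-0.32)² + (0.31)² + (-0.17)² = 6.7148.
Posterior: Inv-Gamma(5.7 + 6/2, 9.2 + 6.7148/2) = Inv-Gamma(8.70, 12.55740).
Posterior β = 12.55740.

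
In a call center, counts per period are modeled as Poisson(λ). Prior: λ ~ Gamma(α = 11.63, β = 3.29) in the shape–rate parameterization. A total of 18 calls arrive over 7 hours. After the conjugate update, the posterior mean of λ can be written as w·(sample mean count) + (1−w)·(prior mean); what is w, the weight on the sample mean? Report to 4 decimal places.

0.6803

With a Gamma(shape α, rate β) prior, the Poisson likelihood is conjugate: the posterior is Gamma(α + ΣXᵢ, β + n).
Posterior mean = (α₀+S)/(β₀+n) = [n/(β₀+n)]·(S/n) + [β₀/(β₀+n)]·(α₀/β₀), so only n and β₀ enter the weight.
Weight on data w = n/(β₀+n) = 7/(3.29+7) = 7/10.29 = 0.6803.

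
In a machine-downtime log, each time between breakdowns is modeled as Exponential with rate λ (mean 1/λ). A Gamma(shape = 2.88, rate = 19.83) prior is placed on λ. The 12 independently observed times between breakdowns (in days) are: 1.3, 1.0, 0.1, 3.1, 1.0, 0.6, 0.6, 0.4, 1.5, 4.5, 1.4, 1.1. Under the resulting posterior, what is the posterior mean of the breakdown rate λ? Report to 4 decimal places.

0.4085

With a Gamma(shape α, rate β) prior on the exponential rate λ, the posterior after n observations with total T = Σxᵢ is Gamma(α+n, β+T).
Sum of observations T = 16.6 days; n = 12.
Posterior: Gamma(2.88+12, 19.83+16.6) = Gamma(14.88, 36.43).
Posterior mean of λ = α/β = 14.88/36.43 = 0.4085.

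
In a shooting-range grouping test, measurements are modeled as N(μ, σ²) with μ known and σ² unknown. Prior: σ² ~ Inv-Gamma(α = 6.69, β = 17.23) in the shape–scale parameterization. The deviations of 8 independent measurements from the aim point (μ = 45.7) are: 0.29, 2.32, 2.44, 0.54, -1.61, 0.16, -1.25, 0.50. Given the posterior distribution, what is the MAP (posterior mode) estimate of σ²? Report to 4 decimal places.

With known mean μ and an Inverse-Gamma(α, β) prior on σ², the Normal likelihood is conjugate: posterior is Inv-Gamma(α + n/2, β + Σ(xᵢ−μ)²/2).
Σ(xᵢ−μ)² = (0.29)² + (2.32)² + (2.44)² + (0.54)² + (-1.61)² + (0.16)² + (-1.25)² + (0.50)² = 16.1419.
Posterior: Inv-Gamma(6.69 + 8/2, 17.23 + 16.1419/2) = Inv-Gamma(10.69, 25.30095).
Mode = β/(α+1) = 25.30095/11.69 = 2.1643.

2.1643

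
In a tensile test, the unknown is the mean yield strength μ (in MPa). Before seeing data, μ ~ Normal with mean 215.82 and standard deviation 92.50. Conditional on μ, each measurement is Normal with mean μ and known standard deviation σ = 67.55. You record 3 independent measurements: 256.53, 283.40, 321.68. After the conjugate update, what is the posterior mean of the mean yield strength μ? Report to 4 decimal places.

276.4292

For Normal data with known variance σ², a Normal(μ₀, σ₀²) prior on μ is conjugate. Posterior precision = 1/σ₀² + n/σ²; posterior mean is the precision-weighted average of μ₀ and x̄.
Σxᵢ = 256.53 + 283.40 + 321.68 = 861.61, so n·x̄ = 861.61.
σ₀² = 92.50² = 8556.25, σ² = 67.55² = 4563.0025; σ² + n·σ₀² = 4563.0025 + 3·8556.25 = 30231.7525.
Posterior mean = (μ₀/σ₀² + n·x̄/σ²)/(1/σ₀² + n/σ²) = (σ²·μ₀ + σ₀²·n·x̄)/(σ² + n·σ₀²) = (4563.0025·215.82 + 8556.25·861.61)/30231.7525 = 8356937.76205/30231.7525 = 276.4292.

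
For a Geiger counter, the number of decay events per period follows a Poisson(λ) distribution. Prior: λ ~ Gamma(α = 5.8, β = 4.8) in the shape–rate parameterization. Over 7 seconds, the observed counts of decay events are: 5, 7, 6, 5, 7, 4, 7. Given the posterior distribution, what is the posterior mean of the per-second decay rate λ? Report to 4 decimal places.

With a Gamma(shape α, rate β) prior, the Poisson likelihood is conjugate: the posterior is Gamma(α + ΣXᵢ, β + n).
Sum of counts S = 41 over n = 7 seconds.
Posterior: Gamma(α+S, β+n) = Gamma(5.8+41, 4.8+7) = Gamma(46.8, 11.8).
Posterior mean = α/β = 46.8/11.8 = 3.9661.

3.9661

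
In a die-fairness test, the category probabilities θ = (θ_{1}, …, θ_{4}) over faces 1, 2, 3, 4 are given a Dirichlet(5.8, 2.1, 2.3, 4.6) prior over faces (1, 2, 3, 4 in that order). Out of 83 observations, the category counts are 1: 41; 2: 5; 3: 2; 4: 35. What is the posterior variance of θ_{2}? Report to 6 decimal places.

0.000681

The Dirichlet prior is conjugate to the Multinomial likelihood: each posterior αⱼ = prior αⱼ + observed count nⱼ.
Posterior concentration: (46.8, 7.1, 4.3, 39.6), total = 97.8.
Var[θ_j] = α_j(Σα−α_j)/((Σα)²(Σα+1)) = 7.1·90.7/(97.8²·98.8) = 0.000681.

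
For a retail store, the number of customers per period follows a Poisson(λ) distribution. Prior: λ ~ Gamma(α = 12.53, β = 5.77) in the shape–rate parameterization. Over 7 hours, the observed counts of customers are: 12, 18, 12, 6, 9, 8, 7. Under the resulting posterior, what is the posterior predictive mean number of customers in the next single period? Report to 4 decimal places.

6.6194

With a Gamma(shape α, rate β) prior, the Poisson likelihood is conjugate: the posterior is Gamma(α + ΣXᵢ, β + n).
Sum of counts S = 72 over n = 7 hours.
Posterior: Gamma(α+S, β+n) = Gamma(12.53+72, 5.77+7) = Gamma(84.53, 12.77).
The predictive distribution for one future period is NegBinom with mean α/β = 6.6194.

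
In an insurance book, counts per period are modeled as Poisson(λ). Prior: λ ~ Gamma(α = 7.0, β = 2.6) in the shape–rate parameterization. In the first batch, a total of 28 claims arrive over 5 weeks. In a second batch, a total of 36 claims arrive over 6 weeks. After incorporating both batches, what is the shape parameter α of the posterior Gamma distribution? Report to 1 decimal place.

With a Gamma(shape α, rate β) prior, the Poisson likelihood is conjugate: the posterior is Gamma(α + ΣXᵢ, β + n).
After batch 1: Gamma(α+S, β+n) = Gamma(7.0+28, 2.6+5) = Gamma(35.0, 7.6).
After batch 2: Gamma(α+S, β+n) = Gamma(35.0+36, 7.6+6) = Gamma(71.0, 13.6).
Posterior α = 71.0.

71.0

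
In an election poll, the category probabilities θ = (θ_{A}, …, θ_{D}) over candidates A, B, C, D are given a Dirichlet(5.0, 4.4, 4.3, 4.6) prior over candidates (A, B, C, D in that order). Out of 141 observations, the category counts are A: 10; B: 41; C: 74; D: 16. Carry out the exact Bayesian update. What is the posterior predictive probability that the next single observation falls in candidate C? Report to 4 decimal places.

The Dirichlet prior is conjugate to the Multinomial likelihood: each posterior αⱼ = prior αⱼ + observed count nⱼ.
Posterior concentration: (15.0, 45.4, 78.3, 20.6), total = 159.3.
P(next = C | data) = α_{C}/Σα = 0.4915.

0.4915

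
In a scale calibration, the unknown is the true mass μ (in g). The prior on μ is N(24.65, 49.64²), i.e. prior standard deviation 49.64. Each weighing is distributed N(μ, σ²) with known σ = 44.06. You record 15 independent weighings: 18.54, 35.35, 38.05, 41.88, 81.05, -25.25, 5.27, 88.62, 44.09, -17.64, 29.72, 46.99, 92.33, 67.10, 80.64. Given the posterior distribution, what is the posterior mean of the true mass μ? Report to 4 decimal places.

For Normal data with known variance σ², a Normal(μ₀, σ₀²) prior on μ is conjugate. Posterior precision = 1/σ₀² + n/σ²; posterior mean is the precision-weighted average of μ₀ and x̄.
Σxᵢ = 18.54 + 35.35 + 38.05 + 41.88 + 81.05 + (-25.25) + 5.27 + 88.62 + 44.09 + (-17.64) + 29.72 + 46.99 + 92.33 + 67.10 + 80.64 = 626.74, so n·x̄ = 626.74.
σ₀² = 49.64² = 2464.1296, σ² = 44.06² = 1941.2836; σ² + n·σ₀² = 1941.2836 + 15·2464.1296 = 38903.2276.
Posterior mean = (μ₀/σ₀² + n·x̄/σ²)/(1/σ₀² + n/σ²) = (σ²·μ₀ + σ₀²·n·x̄)/(σ² + n·σ₀²) = (1941.2836·24.65 + 2464.1296·626.74)/38903.2276 = 1592221.226244/38903.2276 = 40.9277.

40.9277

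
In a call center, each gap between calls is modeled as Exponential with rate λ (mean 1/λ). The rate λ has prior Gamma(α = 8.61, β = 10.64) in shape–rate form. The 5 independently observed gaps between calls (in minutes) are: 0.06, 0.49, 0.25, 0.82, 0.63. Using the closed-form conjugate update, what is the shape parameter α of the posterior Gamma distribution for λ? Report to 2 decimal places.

With a Gamma(shape α, rate β) prior on the exponential rate λ, the posterior after n observations with total T = Σxᵢ is Gamma(α+n, β+T).
Sum of observations T = 2.25 minutes; n = 5.
Posterior: Gamma(8.61+5, 10.64+2.25) = Gamma(13.61, 12.89).
Posterior α = 13.61.

13.61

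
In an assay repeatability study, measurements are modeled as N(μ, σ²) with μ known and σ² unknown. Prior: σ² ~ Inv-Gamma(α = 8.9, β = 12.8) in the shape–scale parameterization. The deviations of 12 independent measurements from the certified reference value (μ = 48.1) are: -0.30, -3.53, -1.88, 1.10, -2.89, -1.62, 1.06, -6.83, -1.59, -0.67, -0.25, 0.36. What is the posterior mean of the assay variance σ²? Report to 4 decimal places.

3.7703

With known mean μ and an Inverse-Gamma(α, β) prior on σ², the Normal likelihood is conjugate: posterior is Inv-Gamma(α + n/2, β + Σ(xᵢ−μ)²/2).
Σ(xᵢ−μ)² = (-0.30)² + (-3.53)² + (-1.88)² + (1.10)² + (-2.89)² + (-1.62)² + (1.06)² + (-6.83)² + (-1.59)² + (-0.67)² + (-0.25)² + (0.36)² = 79.2134.
Posterior: Inv-Gamma(8.9 + 12/2, 12.8 + 79.2134/2) = Inv-Gamma(14.90, 52.40670).
E[σ²|data] = β/(α−1) = 52.40670/13.90 = 3.7703.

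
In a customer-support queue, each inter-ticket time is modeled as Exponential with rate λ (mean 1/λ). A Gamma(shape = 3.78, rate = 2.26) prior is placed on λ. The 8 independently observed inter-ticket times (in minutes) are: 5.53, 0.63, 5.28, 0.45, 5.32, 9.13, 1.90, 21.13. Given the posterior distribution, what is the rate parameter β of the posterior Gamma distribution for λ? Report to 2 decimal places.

51.63

With a Gamma(shape α, rate β) prior on the exponential rate λ, the posterior after n observations with total T = Σxᵢ is Gamma(α+n, β+T).
Sum of observations T = 49.37 minutes; n = 8.
Posterior: Gamma(3.78+8, 2.26+49.37) = Gamma(11.78, 51.63).
Posterior β = 51.63.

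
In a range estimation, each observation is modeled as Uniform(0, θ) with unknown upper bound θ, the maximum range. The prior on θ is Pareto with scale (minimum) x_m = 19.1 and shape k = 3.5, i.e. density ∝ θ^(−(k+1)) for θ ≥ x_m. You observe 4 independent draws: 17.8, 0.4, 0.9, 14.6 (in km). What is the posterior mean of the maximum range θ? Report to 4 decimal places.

A Pareto(scale x_m, shape k) prior on the upper bound θ of Uniform(0, θ) is conjugate: posterior is Pareto(max(x_m, max xᵢ), k + n).
Sample maximum = 17.8; prior scale x_m = 19.1 → posterior scale = max = 19.1.
Posterior shape = 3.5 + 4 = 7.5.
E[θ|data] = k·x_m/(k−1) = 7.5·19.1/6.5 = 22.0385.

22.0385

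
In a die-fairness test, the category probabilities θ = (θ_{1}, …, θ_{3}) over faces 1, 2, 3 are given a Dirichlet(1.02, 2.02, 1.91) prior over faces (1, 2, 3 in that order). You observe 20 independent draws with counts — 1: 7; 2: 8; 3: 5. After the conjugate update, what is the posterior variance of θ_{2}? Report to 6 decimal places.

0.009261

The Dirichlet prior is conjugate to the Multinomial likelihood: each posterior αⱼ = prior αⱼ + observed count nⱼ.
Posterior concentration: (8.02, 10.02, 6.91), total = 24.95.
Var[θ_j] = α_j(Σα−α_j)/((Σα)²(Σα+1)) = 10.02·14.93/(24.95²·25.95) = 0.009261.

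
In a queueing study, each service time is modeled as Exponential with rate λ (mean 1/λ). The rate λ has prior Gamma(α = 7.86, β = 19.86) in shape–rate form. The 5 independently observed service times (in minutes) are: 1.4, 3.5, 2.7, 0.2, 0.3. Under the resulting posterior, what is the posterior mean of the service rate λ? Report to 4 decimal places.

0.4599

With a Gamma(shape α, rate β) prior on the exponential rate λ, the posterior after n observations with total T = Σxᵢ is Gamma(α+n, β+T).
Sum of observations T = 8.1 minutes; n = 5.
Posterior: Gamma(7.86+5, 19.86+8.1) = Gamma(12.86, 27.96).
Posterior mean of λ = α/β = 12.86/27.96 = 0.4599.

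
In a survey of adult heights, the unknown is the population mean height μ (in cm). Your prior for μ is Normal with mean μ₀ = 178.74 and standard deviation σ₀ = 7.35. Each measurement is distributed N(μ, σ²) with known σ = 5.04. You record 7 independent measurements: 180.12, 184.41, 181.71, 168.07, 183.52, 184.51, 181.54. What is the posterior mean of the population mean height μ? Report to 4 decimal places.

For Normal data with known variance σ², a Normal(μ₀, σ₀²) prior on μ is conjugate. Posterior precision = 1/σ₀² + n/σ²; posterior mean is the precision-weighted average of μ₀ and x̄.
Σxᵢ = 180.12 + 184.41 + 181.71 + 168.07 + 183.52 + 184.51 + 181.54 = 1263.88, so n·x̄ = 1263.88.
σ₀² = 7.35² = 54.0225, σ² = 5.04² = 25.4016; σ² + n·σ₀² = 25.4016 + 7·54.0225 = 403.5591.
Posterior mean = (μ₀/σ₀² + n·x̄/σ²)/(1/σ₀² + n/σ²) = (σ²·μ₀ + σ₀²·n·x̄)/(σ² + n·σ₀²) = (25.4016·178.74 + 54.0225·1263.88)/403.5591 = 72818.239284/403.5591 = 180.4401.

180.4401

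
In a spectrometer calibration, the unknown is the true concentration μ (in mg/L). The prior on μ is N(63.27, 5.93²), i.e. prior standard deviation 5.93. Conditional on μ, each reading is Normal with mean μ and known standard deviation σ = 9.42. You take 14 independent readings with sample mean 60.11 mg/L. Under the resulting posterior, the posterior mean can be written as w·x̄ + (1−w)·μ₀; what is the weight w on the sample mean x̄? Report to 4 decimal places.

0.8473

For Normal data with known variance σ², a Normal(μ₀, σ₀²) prior on μ is conjugate. Posterior precision = 1/σ₀² + n/σ²; posterior mean is the precision-weighted average of μ₀ and x̄.
σ₀² = 5.93² = 35.1649, σ² = 9.42² = 88.7364. Prior precision 1/σ₀² = 1/35.1649; data precision n/σ² = 14/88.7364.
w = (n/σ²)/(1/σ₀² + n/σ²) = n·σ₀²/(σ² + n·σ₀²) = 14·35.1649/(88.7364 + 14·35.1649) = 492.3086/581.045 = 0.8473.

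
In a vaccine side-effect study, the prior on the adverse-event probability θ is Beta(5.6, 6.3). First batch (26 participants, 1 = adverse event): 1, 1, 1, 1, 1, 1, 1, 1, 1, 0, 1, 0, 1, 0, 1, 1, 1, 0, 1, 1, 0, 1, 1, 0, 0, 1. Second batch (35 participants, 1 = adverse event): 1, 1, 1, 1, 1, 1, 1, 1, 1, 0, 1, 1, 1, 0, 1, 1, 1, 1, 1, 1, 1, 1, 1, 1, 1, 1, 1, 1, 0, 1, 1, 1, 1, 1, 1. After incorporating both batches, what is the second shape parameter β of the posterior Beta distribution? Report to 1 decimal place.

The Beta prior is conjugate to a Binomial/Bernoulli likelihood; the update adds successes to α and failures to β.
After batch 1: Beta(5.6+19, 6.3+7) = Beta(24.6, 13.3).
After batch 2: Beta(24.6+32, 13.3+3) = Beta(56.6, 16.3).
Posterior β = 16.3.

16.3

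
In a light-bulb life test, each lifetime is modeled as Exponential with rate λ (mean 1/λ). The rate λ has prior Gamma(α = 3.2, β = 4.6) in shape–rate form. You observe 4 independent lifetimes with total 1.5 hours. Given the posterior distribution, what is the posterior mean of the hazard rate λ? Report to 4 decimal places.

1.1803

With a Gamma(shape α, rate β) prior on the exponential rate λ, the posterior after n observations with total T = Σxᵢ is Gamma(α+n, β+T).
Posterior: Gamma(3.2+4, 4.6+1.5) = Gamma(7.2, 6.1).
Posterior mean of λ = α/β = 7.2/6.1 = 1.1803.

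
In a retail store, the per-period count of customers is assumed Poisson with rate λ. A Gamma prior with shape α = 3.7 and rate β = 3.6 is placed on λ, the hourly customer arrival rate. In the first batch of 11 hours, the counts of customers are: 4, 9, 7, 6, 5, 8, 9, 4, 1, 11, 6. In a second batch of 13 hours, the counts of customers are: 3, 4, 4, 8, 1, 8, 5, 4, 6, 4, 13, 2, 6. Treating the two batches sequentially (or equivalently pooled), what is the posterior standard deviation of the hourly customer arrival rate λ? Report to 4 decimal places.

0.4313

With a Gamma(shape α, rate β) prior, the Poisson likelihood is conjugate: the posterior is Gamma(α + ΣXᵢ, β + n).
Batch 1: sum of counts S = 70 over n = 11 hours.
After batch 1: Gamma(α+S, β+n) = Gamma(3.7+70, 3.6+11) = Gamma(73.7, 14.6).
Batch 2: sum of counts S = 68 over n = 13 hours.
After batch 2: Gamma(α+S, β+n) = Gamma(73.7+68, 14.6+13) = Gamma(141.7, 27.6).
SD = √α/β = √141.7/27.6 = 0.4313.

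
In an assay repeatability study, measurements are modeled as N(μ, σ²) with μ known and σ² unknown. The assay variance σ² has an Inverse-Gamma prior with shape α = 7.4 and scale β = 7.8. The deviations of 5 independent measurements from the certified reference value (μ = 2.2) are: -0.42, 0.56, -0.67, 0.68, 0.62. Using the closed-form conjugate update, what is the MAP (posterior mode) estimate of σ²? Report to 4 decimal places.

With known mean μ and an Inverse-Gamma(α, β) prior on σ², the Normal likelihood is conjugate: posterior is Inv-Gamma(α + n/2, β + Σ(xᵢ−μ)²/2).
Σ(xᵢ−μ)² = (-0.42)² + (0.56)² + (-0.67)² + (0.68)² + (0.62)² = 1.7857.
Posterior: Inv-Gamma(7.4 + 5/2, 7.8 + 1.7857/2) = Inv-Gamma(9.90, 8.69285).
Mode = β/(α+1) = 8.69285/10.90 = 0.7975.

0.7975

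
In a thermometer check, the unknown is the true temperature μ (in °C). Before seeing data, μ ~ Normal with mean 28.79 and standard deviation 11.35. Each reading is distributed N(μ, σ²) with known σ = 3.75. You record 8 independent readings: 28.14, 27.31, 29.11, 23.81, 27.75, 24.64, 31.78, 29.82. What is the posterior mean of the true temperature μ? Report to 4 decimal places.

27.8084

For Normal data with known variance σ², a Normal(μ₀, σ₀²) prior on μ is conjugate. Posterior precision = 1/σ₀² + n/σ²; posterior mean is the precision-weighted average of μ₀ and x̄.
Σxᵢ = 28.14 + 27.31 + 29.11 + 23.81 + 27.75 + 24.64 + 31.78 + 29.82 = 222.36, so n·x̄ = 222.36.
σ₀² = 11.35² = 128.8225, σ² = 3.75² = 14.0625; σ² + n·σ₀² = 14.0625 + 8·128.8225 = 1044.6425.
Posterior mean = (μ₀/σ₀² + n·x̄/σ²)/(1/σ₀² + n/σ²) = (σ²·μ₀ + σ₀²·n·x̄)/(σ² + n·σ₀²) = (14.0625·28.79 + 128.8225·222.36)/1044.6425 = 29049.830475/1044.6425 = 27.8084.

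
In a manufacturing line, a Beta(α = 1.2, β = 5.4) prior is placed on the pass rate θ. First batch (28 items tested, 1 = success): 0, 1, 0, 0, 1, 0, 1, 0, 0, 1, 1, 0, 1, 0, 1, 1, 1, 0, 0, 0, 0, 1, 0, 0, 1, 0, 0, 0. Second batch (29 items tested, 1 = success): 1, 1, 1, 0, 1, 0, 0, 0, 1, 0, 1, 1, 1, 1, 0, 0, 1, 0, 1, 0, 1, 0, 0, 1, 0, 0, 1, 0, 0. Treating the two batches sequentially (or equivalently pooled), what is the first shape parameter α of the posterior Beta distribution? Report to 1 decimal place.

26.2

The Beta prior is conjugate to a Binomial/Bernoulli likelihood; the update adds successes to α and failures to β.
After batch 1: Beta(1.2+11, 5.4+17) = Beta(12.2, 22.4).
After batch 2: Beta(12.2+14, 22.4+15) = Beta(26.2, 37.4).
Posterior α = 26.2.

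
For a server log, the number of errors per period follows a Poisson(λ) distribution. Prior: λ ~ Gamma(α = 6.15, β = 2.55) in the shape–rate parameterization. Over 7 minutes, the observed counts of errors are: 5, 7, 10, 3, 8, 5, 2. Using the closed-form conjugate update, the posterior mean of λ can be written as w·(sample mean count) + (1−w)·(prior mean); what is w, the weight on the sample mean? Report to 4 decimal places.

0.7330

With a Gamma(shape α, rate β) prior, the Poisson likelihood is conjugate: the posterior is Gamma(α + ΣXᵢ, β + n).
Posterior mean = (α₀+S)/(β₀+n) = [n/(β₀+n)]·(S/n) + [β₀/(β₀+n)]·(α₀/β₀), so only n and β₀ enter the weight.
Weight on data w = n/(β₀+n) = 7/(2.55+7) = 7/9.55 = 0.7330.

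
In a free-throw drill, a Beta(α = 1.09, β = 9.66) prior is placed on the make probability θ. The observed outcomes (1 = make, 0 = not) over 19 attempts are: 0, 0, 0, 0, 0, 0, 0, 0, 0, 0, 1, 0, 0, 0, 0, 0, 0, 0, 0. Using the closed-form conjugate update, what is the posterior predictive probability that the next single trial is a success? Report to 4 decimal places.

0.0703

The Beta prior is conjugate to a Binomial/Bernoulli likelihood; the update adds successes to α and failures to β.
Posterior: Beta(α+k, β+n−k) = Beta(1.09+1, 9.66+18) = Beta(2.09, 27.66).
For a single future Bernoulli trial, P(success | data) = α/(α+β) = 0.0703.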